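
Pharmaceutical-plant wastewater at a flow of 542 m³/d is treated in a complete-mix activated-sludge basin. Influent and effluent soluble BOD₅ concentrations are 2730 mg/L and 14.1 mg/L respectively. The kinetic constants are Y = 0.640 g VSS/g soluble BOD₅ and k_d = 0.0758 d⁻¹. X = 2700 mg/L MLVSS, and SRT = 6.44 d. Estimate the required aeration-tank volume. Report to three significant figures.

V ≈ 1510 m³

Steady-state biomass mass balance: V·X·(1 + k_d·θ_c) = Y·Q·(S₀ − S)·θ_c, so V = 0.640 × 542 × (2730 − 14.1) × 6.44 / [2700 × (1 + 0.0758 × 6.44)] = 6.07×10^6 / 4018 = 1510 m³.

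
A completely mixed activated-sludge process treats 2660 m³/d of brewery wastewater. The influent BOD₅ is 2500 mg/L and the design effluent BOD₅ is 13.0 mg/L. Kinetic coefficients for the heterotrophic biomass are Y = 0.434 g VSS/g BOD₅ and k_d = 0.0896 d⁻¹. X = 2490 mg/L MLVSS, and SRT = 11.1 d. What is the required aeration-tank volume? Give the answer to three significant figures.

V ≈ 6420 m³

Steady-state biomass mass balance: V·X·(1 + k_d·θ_c) = Y·Q·(S₀ − S)·θ_c, so V = 0.434 × 2660 × (2500 − 13.0) × 11.1 / [2490 × (1 + 0.0896 × 11.1)] = 3.19×10^7 / 4966 = 6417 m³.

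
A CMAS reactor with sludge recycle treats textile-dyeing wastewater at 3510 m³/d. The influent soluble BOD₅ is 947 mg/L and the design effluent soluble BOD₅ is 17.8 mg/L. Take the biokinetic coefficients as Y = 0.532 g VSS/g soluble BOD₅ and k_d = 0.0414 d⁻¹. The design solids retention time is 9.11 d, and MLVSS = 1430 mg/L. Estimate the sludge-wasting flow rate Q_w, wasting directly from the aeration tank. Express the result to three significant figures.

Rearranging the biomass balance for a CMAS with decay, V = Y·Q·ΔS·θ_c / [X·(1+k_d θ_c)] = 0.532 × 3510 × (947 − 17.8) × 9.11 / [1430 × (1 + 0.0414 × 9.11)] = 1.58×10^7 / 1969 = 8027 m³.
For wasting at MLVSS concentration, Q_w = V/θ_c = 8027/9.11 = 881.1 m³/d.

Q_w ≈ 881 m³/d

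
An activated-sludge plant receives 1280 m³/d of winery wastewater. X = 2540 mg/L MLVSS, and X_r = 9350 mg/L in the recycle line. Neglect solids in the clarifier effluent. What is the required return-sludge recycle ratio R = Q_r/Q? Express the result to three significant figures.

R ≈ 0.373

R = Q_r/Q = X/(X_r − X) = 2540 / (9350 − 2540) = 0.3730.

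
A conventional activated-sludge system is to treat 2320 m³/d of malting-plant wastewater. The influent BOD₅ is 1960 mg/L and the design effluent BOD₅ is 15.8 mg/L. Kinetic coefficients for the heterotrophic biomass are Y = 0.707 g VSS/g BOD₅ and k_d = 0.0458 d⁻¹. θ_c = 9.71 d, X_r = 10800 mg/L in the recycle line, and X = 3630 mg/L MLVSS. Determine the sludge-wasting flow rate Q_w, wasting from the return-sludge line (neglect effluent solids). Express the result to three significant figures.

Steady-state biomass mass balance: V·X·(1 + k_d·θ_c) = Y·Q·(S₀ − S)·θ_c, so V = 0.707 × 2320 × (1960 − 15.8) × 9.71 / [3630 × (1 + 0.0458 × 9.71)] = 3.1×10^7 / 5244 = 5904 m³.
Wasting from the return line (neglecting effluent solids): Q_w = V·X / (θ_c·X_r) = 5904 × 3630 / (9.71 × 10800) = 204.4 m³/d.

Q_w ≈ 204 m³/d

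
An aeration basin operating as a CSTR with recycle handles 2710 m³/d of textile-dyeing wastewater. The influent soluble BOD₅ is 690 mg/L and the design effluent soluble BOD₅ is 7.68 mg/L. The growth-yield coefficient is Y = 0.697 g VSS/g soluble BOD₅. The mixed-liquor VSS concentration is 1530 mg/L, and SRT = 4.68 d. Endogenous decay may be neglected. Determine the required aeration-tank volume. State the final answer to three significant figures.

V ≈ 3940 m³

Biomass mass balance (decay neglected): V·X = Y·Q·(S₀ − S)·θ_c, so V = 0.697 × 2710 × (690 − 7.68) × 4.68 / 1530 = 3942 m³.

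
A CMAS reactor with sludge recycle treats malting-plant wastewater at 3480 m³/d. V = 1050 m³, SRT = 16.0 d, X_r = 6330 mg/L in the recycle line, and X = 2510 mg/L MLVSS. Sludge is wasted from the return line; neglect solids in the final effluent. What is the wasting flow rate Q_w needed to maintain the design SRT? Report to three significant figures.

Q_w = (V·X)/(θ_c X_r) = 1050 × 2510 / (16.0 × 6330) = 26.02 m³/d.

Q_w ≈ 26.0 m³/d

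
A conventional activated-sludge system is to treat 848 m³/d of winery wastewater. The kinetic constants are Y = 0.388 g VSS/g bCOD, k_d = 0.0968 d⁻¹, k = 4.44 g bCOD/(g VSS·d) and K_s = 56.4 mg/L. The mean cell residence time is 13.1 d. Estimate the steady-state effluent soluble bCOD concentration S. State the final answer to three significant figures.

From the Monod/SRT balance for a CMAS, S = K_s·(1+k_d θ_c)/[θ_c·(Y k − k_d) − 1] = 56.4 × (1 + 0.0968 × 13.1) / [13.1 × (0.388 × 4.44 − 0.0968) − 1] = 127.9 / 20.30 = 6.302 mg/L.

S ≈ 6.30 mg/L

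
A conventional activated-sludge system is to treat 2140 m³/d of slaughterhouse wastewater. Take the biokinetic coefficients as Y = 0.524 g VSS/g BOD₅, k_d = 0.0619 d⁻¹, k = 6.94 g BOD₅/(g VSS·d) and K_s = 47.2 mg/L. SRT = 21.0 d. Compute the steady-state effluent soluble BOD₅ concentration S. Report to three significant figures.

S ≈ 1.47 mg/L

From the Monod/SRT balance for a CMAS, S = K_s·(1+k_d θ_c)/[θ_c·(Y k − k_d) − 1] = 47.2 × (1 + 0.0619 × 21.0) / [21.0 × (0.524 × 6.94 − 0.0619) − 1] = 108.6 / 74.07 = 1.466 mg/L.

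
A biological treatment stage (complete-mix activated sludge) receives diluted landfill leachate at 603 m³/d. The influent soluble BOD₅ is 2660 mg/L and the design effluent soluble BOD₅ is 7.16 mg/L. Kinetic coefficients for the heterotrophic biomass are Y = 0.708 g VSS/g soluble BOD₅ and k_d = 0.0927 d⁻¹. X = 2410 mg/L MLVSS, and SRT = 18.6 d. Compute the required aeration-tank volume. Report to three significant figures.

V ≈ 3210 m³

Rearranging the biomass balance for a CMAS with decay, V = Y·Q·ΔS·θ_c / [X·(1+k_d θ_c)] = 0.708 × 603 × (2660 − 7.16) × 18.6 / [2410 × (1 + 0.0927 × 18.6)] = 2.11×10^7 / 6565 = 3209 m³.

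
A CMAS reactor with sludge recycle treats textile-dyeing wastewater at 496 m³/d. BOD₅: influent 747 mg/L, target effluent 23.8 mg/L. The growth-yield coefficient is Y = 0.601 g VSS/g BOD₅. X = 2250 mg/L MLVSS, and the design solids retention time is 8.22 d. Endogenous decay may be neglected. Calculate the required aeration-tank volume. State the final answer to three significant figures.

Biomass mass balance (decay neglected): V·X = Y·Q·(S₀ − S)·θ_c, so V = 0.601 × 496 × (747 − 23.8) × 8.22 / 2250 = 787.6 m³.

V ≈ 788 m³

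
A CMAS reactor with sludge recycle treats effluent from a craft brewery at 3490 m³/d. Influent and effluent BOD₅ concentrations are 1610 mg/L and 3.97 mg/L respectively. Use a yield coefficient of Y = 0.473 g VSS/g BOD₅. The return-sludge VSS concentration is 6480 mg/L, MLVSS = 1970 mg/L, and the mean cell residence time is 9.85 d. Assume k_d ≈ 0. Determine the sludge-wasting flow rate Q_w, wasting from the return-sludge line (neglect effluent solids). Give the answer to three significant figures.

Q_w ≈ 409 m³/d

With k_d = 0 the design equation reduces to V = Y Q (S₀−S) θ_c / X = 0.473 × 3490 × (1610 − 3.97) × 9.85 / 1970 = 13256 m³.
Q_w = (V·X)/(θ_c X_r) = 13256 × 1970 / (9.85 × 6480) = 409.1 m³/d.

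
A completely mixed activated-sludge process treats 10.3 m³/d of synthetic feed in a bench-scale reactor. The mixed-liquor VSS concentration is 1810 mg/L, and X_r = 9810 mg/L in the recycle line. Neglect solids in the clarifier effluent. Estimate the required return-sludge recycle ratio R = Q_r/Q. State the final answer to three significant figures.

R ≈ 0.226

Solids balance on the clarifier gives (1+R)X = R·X_r, so R = X/(X_r − X) = 1810 / (9810 − 1810) = 0.2263.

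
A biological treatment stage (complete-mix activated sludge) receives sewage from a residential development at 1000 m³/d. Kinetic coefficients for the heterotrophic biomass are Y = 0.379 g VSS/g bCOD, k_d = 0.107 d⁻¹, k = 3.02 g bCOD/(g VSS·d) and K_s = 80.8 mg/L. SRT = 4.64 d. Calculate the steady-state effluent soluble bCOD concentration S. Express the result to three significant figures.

S ≈ 31.7 mg/L

Effluent substrate depends only on kinetics and SRT: S = K_s(1 + k_d θ_c) / [θ_c(Yk − k_d) − 1] = 80.8 × (1 + 0.107 × 4.64) / [4.64 × (0.379 × 3.02 − 0.107) − 1] = 120.9 / 3.814 = 31.70 mg/L.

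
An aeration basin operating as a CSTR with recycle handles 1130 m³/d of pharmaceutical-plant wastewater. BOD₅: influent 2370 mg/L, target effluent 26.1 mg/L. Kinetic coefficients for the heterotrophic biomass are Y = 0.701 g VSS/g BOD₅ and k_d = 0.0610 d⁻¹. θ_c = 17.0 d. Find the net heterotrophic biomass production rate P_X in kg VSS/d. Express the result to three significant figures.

P_X ≈ 911 kg VSS/d

Y_obs = Y / (1 + k_d θ_c) = 0.701 / (1 + 0.0610 × 17.0) = 0.701 / 2.037 = 0.3441.
Substrate removed = Q·(S₀ − S) = 1130 m³/d × (2370 − 26.1) g/m³ = 2.65×10^6 g/d = 2649 kg/d.
Biomass produced: P_X = Y_obs·Q·ΔS = 0.3441 × 2649 ≈ 911.5 kg VSS/d.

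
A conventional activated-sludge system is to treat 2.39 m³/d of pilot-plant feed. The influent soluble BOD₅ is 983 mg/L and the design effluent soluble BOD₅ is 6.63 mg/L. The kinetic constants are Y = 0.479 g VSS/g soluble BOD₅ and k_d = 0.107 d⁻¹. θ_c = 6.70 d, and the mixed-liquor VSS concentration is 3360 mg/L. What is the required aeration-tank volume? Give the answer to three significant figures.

V ≈ 1.30 m³

From the SRT design equation V = Y Q (S₀−S) θ_c / [X (1 + k_d θ_c)] = 0.479 × 2.39 × (983 − 6.63) × 6.70 / [3360 × (1 + 0.107 × 6.70)] = 7.49×10^3 / 5769 = 1.298 m³.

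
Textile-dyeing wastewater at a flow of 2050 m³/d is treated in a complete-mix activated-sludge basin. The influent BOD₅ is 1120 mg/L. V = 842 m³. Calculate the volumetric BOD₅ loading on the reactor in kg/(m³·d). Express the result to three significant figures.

Applied BOD₅ load per unit volume = Q·S₀/V = (2050 × 1120/1000)/842.0 = 2.727 kg BOD₅·m⁻³·d⁻¹.

L_v ≈ 2.73 kg BOD₅/(m³·d)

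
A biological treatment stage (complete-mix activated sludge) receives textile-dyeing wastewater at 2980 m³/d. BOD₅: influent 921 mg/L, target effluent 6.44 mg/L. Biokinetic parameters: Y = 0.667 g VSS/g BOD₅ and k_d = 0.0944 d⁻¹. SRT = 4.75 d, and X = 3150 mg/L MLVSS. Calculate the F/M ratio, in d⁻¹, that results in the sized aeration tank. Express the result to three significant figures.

Steady-state biomass mass balance: V·X·(1 + k_d·θ_c) = Y·Q·(S₀ − S)·θ_c, so V = 0.667 × 2980 × (921 − 6.44) × 4.75 / [3150 × (1 + 0.0944 × 4.75)] = 8.63×10^6 / 4562 = 1893 m³.
F/M = Q·S₀ / (V·X) = 2980 × 921 / (1893 × 3150) = 0.4604 g BOD₅·(g VSS·d)⁻¹.

F/M ≈ 0.460 d⁻¹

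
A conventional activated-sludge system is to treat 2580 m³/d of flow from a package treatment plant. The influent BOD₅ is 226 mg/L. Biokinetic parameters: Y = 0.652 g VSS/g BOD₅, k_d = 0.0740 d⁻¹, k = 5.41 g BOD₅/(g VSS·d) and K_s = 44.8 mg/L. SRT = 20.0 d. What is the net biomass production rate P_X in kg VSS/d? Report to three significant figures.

P_X ≈ 152 kg VSS/d

Effluent substrate depends only on kinetics and SRT: S = K_s(1 + k_d θ_c) / [θ_c(Yk − k_d) − 1] = 44.8 × (1 + 0.0740 × 20.0) / [20.0 × (0.652 × 5.41 − 0.0740) − 1] = 111.1 / 68.07 = 1.632 mg/L.
Y_obs = Y / (1 + k_d θ_c) = 0.652 / (1 + 0.0740 × 20.0) = 0.652 / 2.480 = 0.2629.
Q·(S₀ − S) = 2580 × (226 − 1.63) × 10⁻³ = 578.9 kg/d removed.
Biomass produced: P_X = Y_obs·Q·ΔS = 0.2629 × 578.9 ≈ 152.2 kg VSS/d.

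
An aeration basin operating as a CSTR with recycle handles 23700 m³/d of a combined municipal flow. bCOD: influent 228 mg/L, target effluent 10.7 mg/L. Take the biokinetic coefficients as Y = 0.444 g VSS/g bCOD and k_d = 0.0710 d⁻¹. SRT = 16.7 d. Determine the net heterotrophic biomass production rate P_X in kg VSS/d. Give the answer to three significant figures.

Observed yield with endogenous decay: Y_obs = Y / (1 + k_d·θ_c) = 0.444 / (1 + 0.0710 × 16.7) = 0.444 / 2.186 = 0.2031 g VSS/g bCOD.
Q·(S₀ − S) = 23700 × (228 − 10.7) × 10⁻³ = 5150 kg/d removed.
So the net sludge growth is P_X = 0.2031 × 5150 = 1046 kg VSS/d.

P_X ≈ 1050 kg VSS/d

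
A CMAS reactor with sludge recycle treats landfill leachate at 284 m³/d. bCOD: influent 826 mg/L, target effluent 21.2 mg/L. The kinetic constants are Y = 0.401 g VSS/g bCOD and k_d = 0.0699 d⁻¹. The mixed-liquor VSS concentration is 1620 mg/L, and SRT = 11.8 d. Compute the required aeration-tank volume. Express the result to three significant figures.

Rearranging the biomass balance for a CMAS with decay, V = Y·Q·ΔS·θ_c / [X·(1+k_d θ_c)] = 0.401 × 284 × (826 − 21.2) × 11.8 / [1620 × (1 + 0.0699 × 11.8)] = 1.08×10^6 / 2956 = 365.8 m³.

V ≈ 366 m³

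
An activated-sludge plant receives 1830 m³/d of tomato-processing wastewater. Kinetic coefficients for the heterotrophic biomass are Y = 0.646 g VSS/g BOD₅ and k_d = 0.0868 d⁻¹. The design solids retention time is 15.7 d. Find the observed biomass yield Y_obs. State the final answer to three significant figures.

Correct the yield for decay: Y_obs = Y/(1 + k_d θ_c) = 0.646 / (1 + 0.0868 × 15.7) = 0.646 / 2.363 = 0.2734.

Y_obs ≈ 0.273 g VSS/g BOD₅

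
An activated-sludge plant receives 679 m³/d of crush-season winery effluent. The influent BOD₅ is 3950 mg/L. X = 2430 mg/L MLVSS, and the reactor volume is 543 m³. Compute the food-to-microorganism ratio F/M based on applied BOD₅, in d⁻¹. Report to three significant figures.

F/M = applied load / biomass = Q·S₀/(V·X) = 679 × 3950 / (543.0 × 2430) = 2.033 d⁻¹.

F/M ≈ 2.03 d⁻¹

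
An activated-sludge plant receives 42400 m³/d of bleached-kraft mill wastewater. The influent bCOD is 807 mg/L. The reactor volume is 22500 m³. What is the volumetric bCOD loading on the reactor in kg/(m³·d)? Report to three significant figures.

Applied bCOD load per unit volume = Q·S₀/V = (42400 × 807/1000)/22500 = 1.521 kg bCOD·m⁻³·d⁻¹.

L_v ≈ 1.52 kg bCOD/(m³·d)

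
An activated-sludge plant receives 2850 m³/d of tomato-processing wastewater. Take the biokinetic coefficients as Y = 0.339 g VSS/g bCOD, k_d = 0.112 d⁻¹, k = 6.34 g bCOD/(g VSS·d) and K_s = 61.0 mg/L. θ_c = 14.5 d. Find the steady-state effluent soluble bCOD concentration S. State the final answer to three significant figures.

Effluent substrate depends only on kinetics and SRT: S = K_s(1 + k_d θ_c) / [θ_c(Yk − k_d) − 1] = 61.0 × (1 + 0.112 × 14.5) / [14.5 × (0.339 × 6.34 − 0.112) − 1] = 160.1 / 28.54 = 5.608 mg/L.

S ≈ 5.61 mg/L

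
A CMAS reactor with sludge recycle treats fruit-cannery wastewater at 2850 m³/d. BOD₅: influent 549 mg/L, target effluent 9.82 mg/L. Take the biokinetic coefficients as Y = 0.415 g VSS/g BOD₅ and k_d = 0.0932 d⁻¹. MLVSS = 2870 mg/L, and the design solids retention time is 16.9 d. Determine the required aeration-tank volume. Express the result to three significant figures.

From the SRT design equation V = Y Q (S₀−S) θ_c / [X (1 + k_d θ_c)] = 0.415 × 2850 × (549 − 9.82) × 16.9 / [2870 × (1 + 0.0932 × 16.9)] = 1.08×10^7 / 7390 = 1458 m³.

V ≈ 1460 m³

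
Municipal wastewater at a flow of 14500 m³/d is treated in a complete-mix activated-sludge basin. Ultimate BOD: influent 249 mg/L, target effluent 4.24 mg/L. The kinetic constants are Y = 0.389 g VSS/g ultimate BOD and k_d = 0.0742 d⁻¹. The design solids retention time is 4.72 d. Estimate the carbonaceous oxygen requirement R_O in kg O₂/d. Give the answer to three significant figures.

Observed yield with endogenous decay: Y_obs = Y / (1 + k_d·θ_c) = 0.389 / (1 + 0.0742 × 4.72) = 0.389 / 1.350 = 0.2881 g VSS/g ultimate BOD.
Substrate removed = Q·(S₀ − S) = 14500 m³/d × (249 − 4.24) g/m³ = 3.55×10^6 g/d = 3549 kg/d.
Net sludge production P_X = 0.2881 × 3549 = 1022 kg VSS/d.
R_O = Q·ΔS − 1.42 P_X = 3549 − 1452 = 2097 kg O₂/d.

R_O ≈ 2100 kg O₂/d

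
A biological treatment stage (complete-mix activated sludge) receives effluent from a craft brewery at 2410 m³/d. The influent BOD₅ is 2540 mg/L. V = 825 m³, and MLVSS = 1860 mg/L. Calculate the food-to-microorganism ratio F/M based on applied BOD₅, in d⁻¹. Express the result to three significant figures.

F/M ≈ 3.99 d⁻¹

Food-to-microorganism ratio F/M = Q S₀ / (V X) = 2410 × 2540 / (825.0 × 1860) = 3.989 d⁻¹.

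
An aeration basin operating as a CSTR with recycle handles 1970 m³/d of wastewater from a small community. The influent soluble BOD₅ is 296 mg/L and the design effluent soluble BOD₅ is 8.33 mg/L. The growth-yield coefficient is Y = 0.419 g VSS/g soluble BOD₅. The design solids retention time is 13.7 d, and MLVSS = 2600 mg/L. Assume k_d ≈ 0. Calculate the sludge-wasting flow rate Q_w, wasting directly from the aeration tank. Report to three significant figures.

V·X = Y·Q·ΔS·θ_c gives V = 0.419 × 1970 × (296 − 8.33) × 13.7 / 2600 = 1251 m³.
For wasting at MLVSS concentration, Q_w = V/θ_c = 1251/13.7 = 91.33 m³/d.

Q_w ≈ 91.3 m³/d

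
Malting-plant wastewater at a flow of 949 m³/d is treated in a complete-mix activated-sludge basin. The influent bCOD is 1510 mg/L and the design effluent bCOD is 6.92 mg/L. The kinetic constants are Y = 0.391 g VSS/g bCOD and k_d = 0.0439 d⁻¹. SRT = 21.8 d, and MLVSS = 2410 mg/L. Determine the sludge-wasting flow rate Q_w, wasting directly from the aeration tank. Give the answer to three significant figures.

Q_w ≈ 118 m³/d

From the SRT design equation V = Y Q (S₀−S) θ_c / [X (1 + k_d θ_c)] = 0.391 × 949 × (1510 − 6.92) × 21.8 / [2410 × (1 + 0.0439 × 21.8)] = 1.22×10^7 / 4716 = 2578 m³.
Wasting from the aeration tank: Q_w = V / θ_c = 2578 / 21.8 = 118.3 m³/d.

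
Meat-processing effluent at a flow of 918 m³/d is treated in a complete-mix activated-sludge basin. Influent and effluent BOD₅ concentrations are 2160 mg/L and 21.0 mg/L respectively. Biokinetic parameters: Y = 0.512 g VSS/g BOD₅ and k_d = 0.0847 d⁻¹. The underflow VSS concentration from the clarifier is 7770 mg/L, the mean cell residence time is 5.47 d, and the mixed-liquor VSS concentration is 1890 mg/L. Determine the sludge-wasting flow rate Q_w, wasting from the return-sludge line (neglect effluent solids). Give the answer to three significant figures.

Rearranging the biomass balance for a CMAS with decay, V = Y·Q·ΔS·θ_c / [X·(1+k_d θ_c)] = 0.512 × 918 × (2160 − 21.0) × 5.47 / [1890 × (1 + 0.0847 × 5.47)] = 5.5×10^6 / 2766 = 1988 m³.
Wasting from the return line (neglecting effluent solids): Q_w = V·X / (θ_c·X_r) = 1988 × 1890 / (5.47 × 7770) = 88.42 m³/d.

Q_w ≈ 88.4 m³/d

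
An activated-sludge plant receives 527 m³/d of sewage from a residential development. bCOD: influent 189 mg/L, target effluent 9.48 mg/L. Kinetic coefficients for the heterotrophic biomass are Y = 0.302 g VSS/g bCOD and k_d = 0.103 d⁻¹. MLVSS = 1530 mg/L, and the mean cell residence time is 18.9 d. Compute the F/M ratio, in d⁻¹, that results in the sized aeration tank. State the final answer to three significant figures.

Rearranging the biomass balance for a CMAS with decay, V = Y·Q·ΔS·θ_c / [X·(1+k_d θ_c)] = 0.302 × 527 × (189 − 9.48) × 18.9 / [1530 × (1 + 0.103 × 18.9)] = 5.4×10^5 / 4508 = 119.8 m³.
F/M = applied load / biomass = Q·S₀/(V·X) = 527 × 189 / (119.8 × 1530) = 0.5435 d⁻¹.

F/M ≈ 0.544 d⁻¹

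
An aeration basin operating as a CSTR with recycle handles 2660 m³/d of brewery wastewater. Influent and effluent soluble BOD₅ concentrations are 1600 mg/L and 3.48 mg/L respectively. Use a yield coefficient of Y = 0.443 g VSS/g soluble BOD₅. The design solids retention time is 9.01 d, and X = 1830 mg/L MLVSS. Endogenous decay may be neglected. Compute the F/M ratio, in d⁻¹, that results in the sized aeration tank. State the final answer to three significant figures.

With k_d = 0 the design equation reduces to V = Y Q (S₀−S) θ_c / X = 0.443 × 2660 × (1600 − 3.48) × 9.01 / 1830 = 9263 m³.
Food-to-microorganism ratio F/M = Q S₀ / (V X) = 2660 × 1600 / (9263 × 1830) = 0.2511 d⁻¹.

F/M ≈ 0.251 d⁻¹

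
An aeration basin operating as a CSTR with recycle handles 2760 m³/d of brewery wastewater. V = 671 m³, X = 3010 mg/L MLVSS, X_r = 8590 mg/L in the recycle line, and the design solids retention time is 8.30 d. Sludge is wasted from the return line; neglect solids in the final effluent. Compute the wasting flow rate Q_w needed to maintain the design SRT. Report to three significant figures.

Q_w = (V·X)/(θ_c X_r) = 671.0 × 3010 / (8.30 × 8590) = 28.33 m³/d.

Q_w ≈ 28.3 m³/d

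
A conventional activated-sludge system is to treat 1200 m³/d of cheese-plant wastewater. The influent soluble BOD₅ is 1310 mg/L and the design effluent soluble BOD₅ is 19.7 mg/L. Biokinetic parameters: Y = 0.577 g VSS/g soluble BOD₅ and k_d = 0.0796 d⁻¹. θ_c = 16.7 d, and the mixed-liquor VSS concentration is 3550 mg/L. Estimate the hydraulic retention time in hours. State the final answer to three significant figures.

Steady-state biomass mass balance: V·X·(1 + k_d·θ_c) = Y·Q·(S₀ − S)·θ_c, so V = 0.577 × 1200 × (1310 − 19.7) × 16.7 / [3550 × (1 + 0.0796 × 16.7)] = 1.49×10^7 / 8269 = 1804 m³.
Hydraulic retention time τ = V/Q = 1804 / 1200 = 1.504 d = 36.09 h.

τ ≈ 36.1 h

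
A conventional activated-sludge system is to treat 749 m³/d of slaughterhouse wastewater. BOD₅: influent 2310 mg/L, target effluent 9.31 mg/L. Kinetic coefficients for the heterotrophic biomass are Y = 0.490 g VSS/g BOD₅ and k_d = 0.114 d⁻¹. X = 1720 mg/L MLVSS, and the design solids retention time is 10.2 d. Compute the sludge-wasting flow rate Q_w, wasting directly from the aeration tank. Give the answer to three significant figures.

Q_w ≈ 227 m³/d

Steady-state biomass mass balance: V·X·(1 + k_d·θ_c) = Y·Q·(S₀ − S)·θ_c, so V = 0.490 × 749 × (2310 − 9.31) × 10.2 / [1720 × (1 + 0.114 × 10.2)] = 8.61×10^6 / 3720 = 2315 m³.
With mixed-liquor wasting, θ_c = V/Q_w, so Q_w = V/θ_c = 2315/10.2 = 227.0 m³/d.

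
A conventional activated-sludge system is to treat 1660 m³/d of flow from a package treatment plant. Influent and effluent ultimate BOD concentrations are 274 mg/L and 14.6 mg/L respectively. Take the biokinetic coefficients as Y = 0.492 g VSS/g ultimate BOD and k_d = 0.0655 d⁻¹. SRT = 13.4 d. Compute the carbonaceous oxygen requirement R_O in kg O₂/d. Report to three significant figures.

The observed yield is Y_obs = Y/(1 + k_d·θ_c) = 0.492 / (1 + 0.0655 × 13.4) = 0.492 / 1.878 = 0.2620 g VSS per g ultimate BOD removed.
Substrate removed = Q·(S₀ − S) = 1660 m³/d × (274 − 14.6) g/m³ = 4.31×10^5 g/d = 430.6 kg/d.
P_X = Y_obs·Q·(S₀ − S) = 0.2620 × 430.6 = 112.8 kg VSS/d.
Carbonaceous O₂ demand = substrate oxidised − cell-mass equivalent = 430.6 − 1.42 × 112.8 = 270.4 kg O₂/d.

R_O ≈ 270 kg O₂/d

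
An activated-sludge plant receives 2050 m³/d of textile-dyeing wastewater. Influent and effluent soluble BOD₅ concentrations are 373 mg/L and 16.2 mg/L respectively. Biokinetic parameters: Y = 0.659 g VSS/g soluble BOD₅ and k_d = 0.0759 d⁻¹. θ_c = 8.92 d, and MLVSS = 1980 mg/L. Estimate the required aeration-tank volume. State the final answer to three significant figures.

From the SRT design equation V = Y Q (S₀−S) θ_c / [X (1 + k_d θ_c)] = 0.659 × 2050 × (373 − 16.2) × 8.92 / [1980 × (1 + 0.0759 × 8.92)] = 4.3×10^6 / 3321 = 1295 m³.

V ≈ 1290 m³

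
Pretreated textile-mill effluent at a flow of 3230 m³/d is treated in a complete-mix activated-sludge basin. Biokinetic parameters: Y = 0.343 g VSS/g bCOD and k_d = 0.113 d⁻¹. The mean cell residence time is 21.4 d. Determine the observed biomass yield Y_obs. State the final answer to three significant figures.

Observed yield with endogenous decay: Y_obs = Y / (1 + k_d·θ_c) = 0.343 / (1 + 0.113 × 21.4) = 0.343 / 3.418 = 0.1003 g VSS/g bCOD.

Y_obs ≈ 0.100 g VSS/g bCOD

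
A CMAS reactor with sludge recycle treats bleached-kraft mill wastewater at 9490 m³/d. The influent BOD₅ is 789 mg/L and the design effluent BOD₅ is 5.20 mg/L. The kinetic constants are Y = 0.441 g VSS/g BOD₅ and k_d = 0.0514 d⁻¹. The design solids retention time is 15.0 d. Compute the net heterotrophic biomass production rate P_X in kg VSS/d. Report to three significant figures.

Y_obs = Y / (1 + k_d θ_c) = 0.441 / (1 + 0.0514 × 15.0) = 0.441 / 1.771 = 0.2490.
Q·(S₀ − S) = 9490 × (789 − 5.20) × 10⁻³ = 7438 kg/d removed.
So the net sludge growth is P_X = 0.2490 × 7438 = 1852 kg VSS/d.

P_X ≈ 1850 kg VSS/d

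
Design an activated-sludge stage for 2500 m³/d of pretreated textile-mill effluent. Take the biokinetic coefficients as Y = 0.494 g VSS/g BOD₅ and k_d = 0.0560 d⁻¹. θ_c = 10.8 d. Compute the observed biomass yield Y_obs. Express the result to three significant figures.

Correct the yield for decay: Y_obs = Y/(1 + k_d θ_c) = 0.494 / (1 + 0.0560 × 10.8) = 0.494 / 1.605 = 0.3078.

Y_obs ≈ 0.308 g VSS/g BOD₅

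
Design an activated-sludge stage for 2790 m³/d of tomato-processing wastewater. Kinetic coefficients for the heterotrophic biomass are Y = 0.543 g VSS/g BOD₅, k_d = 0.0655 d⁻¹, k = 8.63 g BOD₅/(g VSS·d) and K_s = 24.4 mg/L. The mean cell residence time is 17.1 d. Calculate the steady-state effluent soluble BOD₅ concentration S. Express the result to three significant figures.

S ≈ 0.663 mg/L

For a completely mixed reactor with recycle the Lawrence–McCarty relation gives S = K_s·(1 + k_d·θ_c) / [θ_c·(Y·k − k_d) − 1] = 24.4 × (1 + 0.0655 × 17.1) / [17.1 × (0.543 × 8.63 − 0.0655) − 1] = 51.73 / 78.01 = 0.6631 mg/L.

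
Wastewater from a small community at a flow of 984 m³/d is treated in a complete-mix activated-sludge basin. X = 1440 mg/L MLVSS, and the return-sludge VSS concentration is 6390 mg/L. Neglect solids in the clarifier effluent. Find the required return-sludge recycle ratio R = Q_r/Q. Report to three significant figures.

Mass balance around the secondary clarifier (neglecting effluent solids): R = X / (X_r − X) = 1440 / (6390 − 1440) = 0.2909.

R ≈ 0.291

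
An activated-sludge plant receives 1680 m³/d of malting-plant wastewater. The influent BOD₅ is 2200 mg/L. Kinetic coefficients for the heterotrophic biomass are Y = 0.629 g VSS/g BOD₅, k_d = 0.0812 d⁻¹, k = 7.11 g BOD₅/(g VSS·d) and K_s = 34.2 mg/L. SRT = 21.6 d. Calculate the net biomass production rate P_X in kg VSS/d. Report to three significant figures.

P_X ≈ 844 kg VSS/d

Effluent substrate depends only on kinetics and SRT: S = K_s(1 + k_d θ_c) / [θ_c(Yk − k_d) − 1] = 34.2 × (1 + 0.0812 × 21.6) / [21.6 × (0.629 × 7.11 − 0.0812) − 1] = 94.18 / 93.85 = 1.004 mg/L.
The observed yield is Y_obs = Y/(1 + k_d·θ_c) = 0.629 / (1 + 0.0812 × 21.6) = 0.629 / 2.754 = 0.2284 g VSS per g BOD₅ removed.
Substrate removed = Q·(S₀ − S) = 1680 m³/d × (2200 − 1.00) g/m³ = 3.69×10^6 g/d = 3694 kg/d.
Biomass produced: P_X = Y_obs·Q·ΔS = 0.2284 × 3694 ≈ 843.8 kg VSS/d.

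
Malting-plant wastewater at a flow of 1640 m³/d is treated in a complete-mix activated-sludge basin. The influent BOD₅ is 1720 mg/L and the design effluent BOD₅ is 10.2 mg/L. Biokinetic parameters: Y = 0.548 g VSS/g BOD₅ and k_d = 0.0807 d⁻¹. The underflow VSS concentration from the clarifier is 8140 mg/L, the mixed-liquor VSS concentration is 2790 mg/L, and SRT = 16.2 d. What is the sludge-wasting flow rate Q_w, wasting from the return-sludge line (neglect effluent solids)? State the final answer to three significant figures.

Rearranging the biomass balance for a CMAS with decay, V = Y·Q·ΔS·θ_c / [X·(1+k_d θ_c)] = 0.548 × 1640 × (1720 − 10.2) × 16.2 / [2790 × (1 + 0.0807 × 16.2)] = 2.49×10^7 / 6437 = 3867 m³.
Q_w = (V·X)/(θ_c X_r) = 3867 × 2790 / (16.2 × 8140) = 81.82 m³/d.

Q_w ≈ 81.8 m³/d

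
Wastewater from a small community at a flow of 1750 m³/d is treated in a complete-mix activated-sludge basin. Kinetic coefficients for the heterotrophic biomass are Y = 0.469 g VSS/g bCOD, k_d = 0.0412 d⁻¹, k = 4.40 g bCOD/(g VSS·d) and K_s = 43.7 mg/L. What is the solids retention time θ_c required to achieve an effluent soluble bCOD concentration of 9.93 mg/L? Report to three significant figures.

From 1/θ_c = Y·k·S/(K_s + S) − k_d: Y·k·S/(K_s+S) = 0.469 × 4.40 × 9.93 / (43.7 + 9.93) = 0.3821 d⁻¹.
Then 1/θ_c = μ − k_d = 0.3821 − 0.0412 = 0.3409 d⁻¹, giving θ_c = 2.933 d.

θ_c ≈ 2.93 d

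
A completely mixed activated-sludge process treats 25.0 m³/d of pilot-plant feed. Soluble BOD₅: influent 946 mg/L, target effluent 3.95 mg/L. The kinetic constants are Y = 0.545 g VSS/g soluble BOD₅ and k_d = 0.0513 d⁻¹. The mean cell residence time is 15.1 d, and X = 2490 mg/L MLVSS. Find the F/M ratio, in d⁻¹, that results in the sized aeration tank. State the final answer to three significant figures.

F/M ≈ 0.217 d⁻¹

Steady-state biomass mass balance: V·X·(1 + k_d·θ_c) = Y·Q·(S₀ − S)·θ_c, so V = 0.545 × 25.0 × (946 − 3.95) × 15.1 / [2490 × (1 + 0.0513 × 15.1)] = 1.94×10^5 / 4419 = 43.86 m³.
F/M = applied load / biomass = Q·S₀/(V·X) = 25.0 × 946 / (43.86 × 2490) = 0.2165 d⁻¹.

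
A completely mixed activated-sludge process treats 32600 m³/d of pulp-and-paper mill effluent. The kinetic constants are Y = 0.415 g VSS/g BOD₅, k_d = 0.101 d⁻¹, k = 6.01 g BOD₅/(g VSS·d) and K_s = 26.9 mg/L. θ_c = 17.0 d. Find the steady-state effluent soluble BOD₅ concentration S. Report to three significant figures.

S ≈ 1.84 mg/L

For a completely mixed reactor with recycle the Lawrence–McCarty relation gives S = K_s·(1 + k_d·θ_c) / [θ_c·(Y·k − k_d) − 1] = 26.9 × (1 + 0.101 × 17.0) / [17.0 × (0.415 × 6.01 − 0.101) − 1] = 73.09 / 39.68 = 1.842 mg/L.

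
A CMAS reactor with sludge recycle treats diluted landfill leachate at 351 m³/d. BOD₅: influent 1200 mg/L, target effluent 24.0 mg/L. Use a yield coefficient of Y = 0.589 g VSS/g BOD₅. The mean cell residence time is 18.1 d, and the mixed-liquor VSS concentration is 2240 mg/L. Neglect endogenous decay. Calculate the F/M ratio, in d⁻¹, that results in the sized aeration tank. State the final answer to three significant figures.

F/M ≈ 0.0957 d⁻¹

With k_d = 0 the design equation reduces to V = Y Q (S₀−S) θ_c / X = 0.589 × 351 × (1200 − 24.0) × 18.1 / 2240 = 1965 m³.
F/M = Q·S₀ / (V·X) = 351 × 1200 / (1965 × 2240) = 0.09572 g BOD₅·(g VSS·d)⁻¹.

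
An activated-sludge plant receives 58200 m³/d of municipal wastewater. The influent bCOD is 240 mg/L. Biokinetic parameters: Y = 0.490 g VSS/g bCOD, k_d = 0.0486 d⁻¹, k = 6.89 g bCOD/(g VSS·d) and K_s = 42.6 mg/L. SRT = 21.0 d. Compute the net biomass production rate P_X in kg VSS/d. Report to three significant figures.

P_X ≈ 3370 kg VSS/d

For a completely mixed reactor with recycle the Lawrence–McCarty relation gives S = K_s·(1 + k_d·θ_c) / [θ_c·(Y·k − k_d) − 1] = 42.6 × (1 + 0.0486 × 21.0) / [21.0 × (0.490 × 6.89 − 0.0486) − 1] = 86.08 / 68.88 = 1.250 mg/L.
Correct the yield for decay: Y_obs = Y/(1 + k_d θ_c) = 0.490 / (1 + 0.0486 × 21.0) = 0.490 / 2.021 = 0.2425.
Substrate removed = Q·(S₀ − S) = 58200 m³/d × (240 − 1.25) g/m³ = 1.39×10^7 g/d = 13895 kg/d.
Net biomass production P_X = Y_obs × Q·(S₀ − S) = 0.2425 × 13895 = 3370 kg VSS/d.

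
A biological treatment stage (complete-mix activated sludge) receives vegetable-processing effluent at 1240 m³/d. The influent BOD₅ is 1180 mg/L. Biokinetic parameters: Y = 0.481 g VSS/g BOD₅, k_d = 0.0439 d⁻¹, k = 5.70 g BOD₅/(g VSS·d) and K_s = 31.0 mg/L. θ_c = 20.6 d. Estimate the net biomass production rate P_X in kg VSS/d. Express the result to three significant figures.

P_X ≈ 369 kg VSS/d

From the Monod/SRT balance for a CMAS, S = K_s·(1+k_d θ_c)/[θ_c·(Y k − k_d) − 1] = 31.0 × (1 + 0.0439 × 20.6) / [20.6 × (0.481 × 5.70 − 0.0439) − 1] = 59.03 / 54.57 = 1.082 mg/L.
The observed yield is Y_obs = Y/(1 + k_d·θ_c) = 0.481 / (1 + 0.0439 × 20.6) = 0.481 / 1.904 = 0.2526 g VSS per g BOD₅ removed.
Q·(S₀ − S) = 1240 × (1180 − 1.08) × 10⁻³ = 1462 kg/d removed.
Biomass produced: P_X = Y_obs·Q·ΔS = 0.2526 × 1462 ≈ 369.2 kg VSS/d.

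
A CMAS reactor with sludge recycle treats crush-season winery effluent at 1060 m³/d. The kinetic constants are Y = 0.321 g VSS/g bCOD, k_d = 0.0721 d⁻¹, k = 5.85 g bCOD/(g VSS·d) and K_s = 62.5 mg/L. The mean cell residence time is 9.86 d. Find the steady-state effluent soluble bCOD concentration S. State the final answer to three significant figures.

For a completely mixed reactor with recycle the Lawrence–McCarty relation gives S = K_s·(1 + k_d·θ_c) / [θ_c·(Y·k − k_d) − 1] = 62.5 × (1 + 0.0721 × 9.86) / [9.86 × (0.321 × 5.85 − 0.0721) − 1] = 106.9 / 16.80 = 6.363 mg/L.

S ≈ 6.36 mg/L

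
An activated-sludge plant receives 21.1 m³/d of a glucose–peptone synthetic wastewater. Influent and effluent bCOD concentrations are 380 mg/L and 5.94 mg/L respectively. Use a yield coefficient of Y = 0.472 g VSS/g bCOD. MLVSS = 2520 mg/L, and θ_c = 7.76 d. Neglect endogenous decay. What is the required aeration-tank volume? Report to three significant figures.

Biomass mass balance (decay neglected): V·X = Y·Q·(S₀ − S)·θ_c, so V = 0.472 × 21.1 × (380 − 5.94) × 7.76 / 2520 = 11.47 m³.

V ≈ 11.5 m³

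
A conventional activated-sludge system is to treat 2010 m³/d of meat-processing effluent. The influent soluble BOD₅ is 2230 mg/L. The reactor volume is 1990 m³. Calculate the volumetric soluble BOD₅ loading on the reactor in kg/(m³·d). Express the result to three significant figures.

Volumetric loading L_v = Q·S₀ / V = 2010 × 2230 g/m³ / 1990 m³ = 2252 g/(m³·d) = 2.252 kg soluble BOD₅/(m³·d).

L_v ≈ 2.25 kg soluble BOD₅/(m³·d)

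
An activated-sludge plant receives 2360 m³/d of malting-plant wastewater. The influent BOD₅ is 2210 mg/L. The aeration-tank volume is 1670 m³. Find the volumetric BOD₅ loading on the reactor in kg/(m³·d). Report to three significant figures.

L_v = Q S₀ / V = 2360 × 2210 × 10⁻³ / 1670 = 3.123 kg/(m³·d).

L_v ≈ 3.12 kg BOD₅/(m³·d)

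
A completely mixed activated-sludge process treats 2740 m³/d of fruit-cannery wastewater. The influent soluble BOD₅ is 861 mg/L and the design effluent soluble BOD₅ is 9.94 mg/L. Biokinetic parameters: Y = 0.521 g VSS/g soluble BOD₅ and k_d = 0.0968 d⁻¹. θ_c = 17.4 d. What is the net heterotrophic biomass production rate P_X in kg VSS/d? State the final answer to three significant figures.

P_X ≈ 453 kg VSS/d

Correct the yield for decay: Y_obs = Y/(1 + k_d θ_c) = 0.521 / (1 + 0.0968 × 17.4) = 0.521 / 2.684 = 0.1941.
Mass of soluble BOD₅ removed per day: Q(S₀ − S) = 2740 × 851.1 g/m³ = 2332 kg/d.
So the net sludge growth is P_X = 0.1941 × 2332 = 452.6 kg VSS/d.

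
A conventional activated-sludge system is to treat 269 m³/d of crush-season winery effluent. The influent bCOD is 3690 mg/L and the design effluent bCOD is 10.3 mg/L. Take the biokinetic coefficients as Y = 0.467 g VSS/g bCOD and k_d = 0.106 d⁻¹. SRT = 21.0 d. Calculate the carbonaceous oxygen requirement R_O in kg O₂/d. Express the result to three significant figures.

The observed yield is Y_obs = Y/(1 + k_d·θ_c) = 0.467 / (1 + 0.106 × 21.0) = 0.467 / 3.226 = 0.1448 g VSS per g bCOD removed.
Q·(S₀ − S) = 269 × (3690 − 10.3) × 10⁻³ = 989.8 kg/d removed.
Net sludge production P_X = 0.1448 × 989.8 = 143.3 kg VSS/d.
Carbonaceous O₂ demand = substrate oxidised − cell-mass equivalent = 989.8 − 1.42 × 143.3 = 786.4 kg O₂/d.

R_O ≈ 786 kg O₂/d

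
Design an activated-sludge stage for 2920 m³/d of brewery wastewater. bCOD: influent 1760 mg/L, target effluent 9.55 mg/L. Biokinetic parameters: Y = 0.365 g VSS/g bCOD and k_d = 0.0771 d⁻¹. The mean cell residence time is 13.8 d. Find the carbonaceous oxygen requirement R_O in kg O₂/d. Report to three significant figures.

R_O ≈ 3830 kg O₂/d

Y_obs = Y / (1 + k_d θ_c) = 0.365 / (1 + 0.0771 × 13.8) = 0.365 / 2.064 = 0.1768.
ΔS = 1760 − 9.55 = 1750 mg/L, so the substrate removal rate is 2920 × 1750/1000 = 5111 kg bCOD/d.
Net sludge production P_X = 0.1768 × 5111 = 903.9 kg VSS/d.
Carbonaceous O₂ demand = substrate oxidised − cell-mass equivalent = 5111 − 1.42 × 903.9 = 3828 kg O₂/d.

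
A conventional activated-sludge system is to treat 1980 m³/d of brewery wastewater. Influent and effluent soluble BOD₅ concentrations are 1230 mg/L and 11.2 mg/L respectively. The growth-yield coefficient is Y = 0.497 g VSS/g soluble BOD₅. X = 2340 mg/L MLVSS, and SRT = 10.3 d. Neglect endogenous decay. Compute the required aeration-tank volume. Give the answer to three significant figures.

V ≈ 5280 m³

Biomass mass balance (decay neglected): V·X = Y·Q·(S₀ − S)·θ_c, so V = 0.497 × 1980 × (1230 − 11.2) × 10.3 / 2340 = 5279 m³.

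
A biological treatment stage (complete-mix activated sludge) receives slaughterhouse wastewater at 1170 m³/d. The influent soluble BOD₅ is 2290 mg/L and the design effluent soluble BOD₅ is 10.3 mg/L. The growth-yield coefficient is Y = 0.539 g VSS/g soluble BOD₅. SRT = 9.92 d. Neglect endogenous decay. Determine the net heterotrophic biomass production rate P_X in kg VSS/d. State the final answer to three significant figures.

P_X ≈ 1440 kg VSS/d

With endogenous decay neglected, the observed yield equals the true yield: Y_obs = Y = 0.539 g VSS/g soluble BOD₅.
Q·(S₀ − S) = 1170 × (2290 − 10.3) × 10⁻³ = 2667 kg/d removed.
Biomass produced: P_X = Y_obs·Q·ΔS = 0.5390 × 2667 ≈ 1438 kg VSS/d.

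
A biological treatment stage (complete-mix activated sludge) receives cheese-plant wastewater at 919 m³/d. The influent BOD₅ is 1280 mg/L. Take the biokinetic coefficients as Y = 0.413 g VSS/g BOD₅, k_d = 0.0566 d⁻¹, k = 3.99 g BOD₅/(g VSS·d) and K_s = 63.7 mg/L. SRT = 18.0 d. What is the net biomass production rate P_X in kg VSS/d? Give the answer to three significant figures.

For a completely mixed reactor with recycle the Lawrence–McCarty relation gives S = K_s·(1 + k_d·θ_c) / [θ_c·(Y·k − k_d) − 1] = 63.7 × (1 + 0.0566 × 18.0) / [18.0 × (0.413 × 3.99 − 0.0566) − 1] = 128.6 / 27.64 = 4.652 mg/L.
Correct the yield for decay: Y_obs = Y/(1 + k_d θ_c) = 0.413 / (1 + 0.0566 × 18.0) = 0.413 / 2.019 = 0.2046.
ΔS = 1280 − 4.65 = 1275 mg/L, so the substrate removal rate is 919 × 1275/1000 = 1172 kg BOD₅/d.
P_X = Y_obs · Q(S₀ − S) = 0.2046 × 1172 = 239.8 kg VSS/d.

P_X ≈ 240 kg VSS/d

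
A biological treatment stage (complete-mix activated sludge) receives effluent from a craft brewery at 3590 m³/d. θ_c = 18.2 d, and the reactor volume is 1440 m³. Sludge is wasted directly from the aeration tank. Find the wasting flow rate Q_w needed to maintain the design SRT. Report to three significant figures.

Q_w ≈ 79.1 m³/d

For wasting at MLVSS concentration, Q_w = V/θ_c = 1440/18.2 = 79.12 m³/d.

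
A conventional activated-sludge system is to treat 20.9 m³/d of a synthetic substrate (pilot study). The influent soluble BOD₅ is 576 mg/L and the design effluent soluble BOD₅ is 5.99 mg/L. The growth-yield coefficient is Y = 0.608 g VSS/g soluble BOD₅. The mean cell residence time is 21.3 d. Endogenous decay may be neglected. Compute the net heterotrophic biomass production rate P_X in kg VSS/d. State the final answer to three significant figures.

With endogenous decay neglected, the observed yield equals the true yield: Y_obs = Y = 0.608 g VSS/g soluble BOD₅.
Mass of soluble BOD₅ removed per day: Q(S₀ − S) = 20.9 × 570.0 g/m³ = 11.91 kg/d.
Biomass produced: P_X = Y_obs·Q·ΔS = 0.6080 × 11.91 ≈ 7.243 kg VSS/d.

P_X ≈ 7.24 kg VSS/d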